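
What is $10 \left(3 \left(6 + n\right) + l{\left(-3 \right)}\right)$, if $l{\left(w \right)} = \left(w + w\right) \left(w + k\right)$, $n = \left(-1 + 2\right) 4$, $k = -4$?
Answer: $720$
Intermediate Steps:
$n = 4$ ($n = 1 \cdot 4 = 4$)
$l{\left(w \right)} = 2 w \left(-4 + w\right)$ ($l{\left(w \right)} = \left(w + w\right) \left(w - 4\right) = 2 w \left(-4 + w\right)$)
$10 \left(3 \left(6 + n\right) + l{\left(-3 \right)}\right) = 10 \left(3 \left(6 + 4\right) + 2 \left(-3\right) \left(-4 - 3\right)\right) = 10 \left(3 \cdot 10 + 2 \left(-3\right) \left(-7\right)\right) = 10 \left(30 + 42\right) = 10 \cdot 72 = 720$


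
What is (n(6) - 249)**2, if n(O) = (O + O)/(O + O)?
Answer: 61504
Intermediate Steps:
n(O) = 1 (n(O) = (2*O)/((2*O)) = (2*O)*(1/(2*O)) = 1)
(n(6) - 249)**2 = (1 - 249)**2 = (-248)**2 = 61504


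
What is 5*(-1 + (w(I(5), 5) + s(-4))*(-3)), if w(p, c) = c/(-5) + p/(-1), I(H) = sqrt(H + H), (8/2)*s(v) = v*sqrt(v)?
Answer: 10 + 15*sqrt(10) + 30*I ≈ 57.434 + 30.0*I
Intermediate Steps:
s(v) = v**(3/2)/4 (s(v) = (v*sqrt(v))/4 = v**(3/2)/4)
I(H) = sqrt(2)*sqrt(H) (I(H) = sqrt(2*H) = sqrt(2)*sqrt(H))
w(p, c) = -p - c/5 (w(p, c) = c*(-1/5) + p*(-1) = -c/5 - p = -p - c/5)
5*(-1 + (w(I(5), 5) + s(-4))*(-3)) = 5*(-1 + ((-sqrt(2)*sqrt(5) - 1/5*5) + (-4)**(3/2)/4)*(-3)) = 5*(-1 + ((-sqrt(10) - 1) + (-8*I)/4)*(-3)) = 5*(-1 + ((-1 - sqrt(10)) - 2*I)*(-3)) = 5*(-1 + (-1 - sqrt(10) - 2*I)*(-3)) = 5*(-1 + (3 + 3*sqrt(10) + 6*I)) = 5*(2 + 3*sqrt(10) + 6*I) = 10 + 15*sqrt(10) + 30*I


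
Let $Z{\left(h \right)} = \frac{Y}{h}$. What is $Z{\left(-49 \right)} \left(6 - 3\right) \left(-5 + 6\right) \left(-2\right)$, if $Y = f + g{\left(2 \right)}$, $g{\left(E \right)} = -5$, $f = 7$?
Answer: $\frac{12}{49} \approx 0.2449$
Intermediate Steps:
$Y = 2$ ($Y = 7 - 5 = 2$)
$Z{\left(h \right)} = \frac{2}{h}$
$Z{\left(-49 \right)} \left(6 - 3\right) \left(-5 + 6\right) \left(-2\right) = \frac{2}{-49} \left(6 - 3\right) \left(-5 + 6\right) \left(-2\right) = 2 \left(- \frac{1}{49}\right) \left(6 - 3\right) 1 \left(-2\right) = - \frac{2 \cdot 3 \left(-2\right)}{49} = \left(- \frac{2}{49}\right) \left(-6\right) = \frac{12}{49}$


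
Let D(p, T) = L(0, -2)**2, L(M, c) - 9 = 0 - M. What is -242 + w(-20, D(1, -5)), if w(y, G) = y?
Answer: -262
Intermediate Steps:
L(M, c) = 9 - M (L(M, c) = 9 + (0 - M) = 9 - M)
D(p, T) = 81 (D(p, T) = (9 - 1*0)**2 = (9 + 0)**2 = 9**2 = 81)
-242 + w(-20, D(1, -5)) = -242 - 20 = -262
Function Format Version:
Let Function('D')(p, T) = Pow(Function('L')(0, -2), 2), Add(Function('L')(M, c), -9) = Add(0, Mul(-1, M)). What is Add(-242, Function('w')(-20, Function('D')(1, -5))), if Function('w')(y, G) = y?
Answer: -262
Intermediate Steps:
Function('L')(M, c) = Add(9, Mul(-1, M)) (Function('L')(M, c) = Add(9, Add(0, Mul(-1, M))) = Add(9, Mul(-1, M)))
Function('D')(p, T) = 81 (Function('D')(p, T) = Pow(Add(9, Mul(-1, 0)), 2) = Pow(Add(9, 0), 2) = Pow(9, 2) = 81)
Add(-242, Function('w')(-20, Function('D')(1, -5))) = Add(-242, -20) = -262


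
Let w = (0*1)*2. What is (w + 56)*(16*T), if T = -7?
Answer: -6272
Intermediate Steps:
w = 0 (w = 0*2 = 0)
(w + 56)*(16*T) = (0 + 56)*(16*(-7)) = 56*(-112) = -6272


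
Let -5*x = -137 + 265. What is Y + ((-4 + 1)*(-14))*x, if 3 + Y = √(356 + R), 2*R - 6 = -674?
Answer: -5391/5 + √22 ≈ -1073.5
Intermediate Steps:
R = -334 (R = 3 + (½)*(-674) = 3 - 337 = -334)
x = -128/5 (x = -(-137 + 265)/5 = -⅕*128 = -128/5 ≈ -25.600)
Y = -3 + √22 (Y = -3 + √(356 - 334) = -3 + √22 ≈ 1.6904)
Y + ((-4 + 1)*(-14))*x = (-3 + √22) + ((-4 + 1)*(-14))*(-128/5) = (-3 + √22) - 3*(-14)*(-128/5) = (-3 + √22) + 42*(-128/5) = (-3 + √22) - 5376/5 = -5391/5 + √22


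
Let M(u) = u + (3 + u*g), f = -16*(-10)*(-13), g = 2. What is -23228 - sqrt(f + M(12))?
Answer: -23228 - I*sqrt(2041) ≈ -23228.0 - 45.177*I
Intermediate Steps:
f = -2080 (f = 160*(-13) = -2080)
M(u) = 3 + 3*u (M(u) = u + (3 + u*2) = u + (3 + 2*u) = 3 + 3*u)
-23228 - sqrt(f + M(12)) = -23228 - sqrt(-2080 + (3 + 3*12)) = -23228 - sqrt(-2080 + (3 + 36)) = -23228 - sqrt(-2080 + 39) = -23228 - sqrt(-2041) = -23228 - I*sqrt(2041)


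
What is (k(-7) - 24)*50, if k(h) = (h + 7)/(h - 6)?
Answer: -1200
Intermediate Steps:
k(h) = (7 + h)/(-6 + h)
(k(-7) - 24)*50 = ((7 - 7)/(-6 - 7) - 24)*50 = (0/(-13) - 24)*50 = (-1/13*0 - 24)*50 = (0 - 24)*50 = -24*50 = -1200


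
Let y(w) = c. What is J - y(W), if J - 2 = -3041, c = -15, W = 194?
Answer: -3024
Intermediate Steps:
J = -3039 (J = 2 - 3041 = -3039)
y(w) = -15
J - y(W) = -3039 - 1*(-15) = -3039 + 15 = -3024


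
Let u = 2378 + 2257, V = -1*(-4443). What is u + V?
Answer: 9078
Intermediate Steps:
V = 4443
u = 4635
u + V = 4635 + 4443 = 9078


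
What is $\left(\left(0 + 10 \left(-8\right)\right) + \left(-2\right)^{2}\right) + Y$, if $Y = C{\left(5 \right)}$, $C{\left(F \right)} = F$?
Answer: $-71$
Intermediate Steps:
$Y = 5$
$\left(\left(0 + 10 \left(-8\right)\right) + \left(-2\right)^{2}\right) + Y = \left(\left(0 + 10 \left(-8\right)\right) + \left(-2\right)^{2}\right) + 5 = \left(\left(0 - 80\right) + 4\right) + 5 = \left(-80 + 4\right) + 5 = -76 + 5 = -71$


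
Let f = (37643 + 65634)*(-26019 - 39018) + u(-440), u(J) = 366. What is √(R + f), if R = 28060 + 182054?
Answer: 3*I*√746290641 ≈ 81955.0*I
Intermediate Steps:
f = -6716825883 (f = (37643 + 65634)*(-26019 - 39018) + 366 = 103277*(-65037) + 366 = -6716826249 + 366 = -6716825883)
R = 210114
√(R + f) = √(210114 - 6716825883) = √(-6716615769) = 3*I*√746290641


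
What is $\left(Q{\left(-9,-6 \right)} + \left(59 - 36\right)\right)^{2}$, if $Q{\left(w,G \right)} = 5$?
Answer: $784$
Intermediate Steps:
$\left(Q{\left(-9,-6 \right)} + \left(59 - 36\right)\right)^{2} = \left(5 + \left(59 - 36\right)\right)^{2} = \left(5 + 23\right)^{2} = 28^{2} = 784$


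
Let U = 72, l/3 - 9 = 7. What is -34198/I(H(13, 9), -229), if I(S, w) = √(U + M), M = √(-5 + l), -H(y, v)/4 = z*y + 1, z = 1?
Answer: -34198/√(72 + √43) ≈ -3858.4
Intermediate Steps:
H(y, v) = -4 - 4*y (H(y, v) = -4*(1*y + 1) = -4*(y + 1) = -4*(1 + y) = -4 - 4*y)
l = 48 (l = 27 + 3*7 = 27 + 21 = 48)
M = √43 (M = √(-5 + 48) = √43 ≈ 6.5574)
I(S, w) = √(72 + √43)
-34198/I(H(13, 9), -229) = -34198/√(72 + √43)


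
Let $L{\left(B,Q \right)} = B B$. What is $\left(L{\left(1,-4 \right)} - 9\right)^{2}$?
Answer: $64$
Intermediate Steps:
$L{\left(B,Q \right)} = B^{2}$
$\left(L{\left(1,-4 \right)} - 9\right)^{2} = \left(1^{2} - 9\right)^{2} = \left(1 - 9\right)^{2} = \left(-8\right)^{2} = 64$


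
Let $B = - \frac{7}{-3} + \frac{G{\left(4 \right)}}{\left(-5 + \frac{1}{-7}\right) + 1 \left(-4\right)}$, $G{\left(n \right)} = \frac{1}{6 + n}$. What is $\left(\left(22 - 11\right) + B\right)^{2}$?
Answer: $\frac{654285241}{3686400} \approx 177.49$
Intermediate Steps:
$B = \frac{4459}{1920}$ ($B = - \frac{7}{-3} + \frac{1}{\left(6 + 4\right) \left(\left(-5 + \frac{1}{-7}\right) + 1 \left(-4\right)\right)} = \left(-7\right) \left(- \frac{1}{3}\right) + \frac{1}{10 \left(\left(-5 - \frac{1}{7}\right) - 4\right)} = \frac{7}{3} + \frac{1}{10 \left(- \frac{36}{7} - 4\right)} = \frac{7}{3} + \frac{1}{10 \left(- \frac{64}{7}\right)} = \frac{7}{3} + \frac{1}{10} \left(- \frac{7}{64}\right) = \frac{7}{3} - \frac{7}{640} = \frac{4459}{1920} \approx 2.3224$)
$\left(\left(22 - 11\right) + B\right)^{2} = \left(\left(22 - 11\right) + \frac{4459}{1920}\right)^{2} = \left(11 + \frac{4459}{1920}\right)^{2} = \left(\frac{25579}{1920}\right)^{2} = \frac{654285241}{3686400}$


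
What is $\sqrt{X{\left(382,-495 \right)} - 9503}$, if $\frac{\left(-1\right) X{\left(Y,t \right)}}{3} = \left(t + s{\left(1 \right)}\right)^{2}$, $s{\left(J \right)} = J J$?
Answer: $i \sqrt{741611} \approx 861.17 i$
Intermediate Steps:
$s{\left(J \right)} = J^{2}$
$X{\left(Y,t \right)} = - 3 \left(1 + t\right)^{2}$ ($X{\left(Y,t \right)} = - 3 \left(t + 1^{2}\right)^{2} = - 3 \left(t + 1\right)^{2} = - 3 \left(1 + t\right)^{2}$)
$\sqrt{X{\left(382,-495 \right)} - 9503} = \sqrt{- 3 \left(1 - 495\right)^{2} - 9503} = \sqrt{- 3 \left(-494\right)^{2} - 9503} = \sqrt{\left(-3\right) 244036 - 9503} = \sqrt{-732108 - 9503} = \sqrt{-741611} = i \sqrt{741611}$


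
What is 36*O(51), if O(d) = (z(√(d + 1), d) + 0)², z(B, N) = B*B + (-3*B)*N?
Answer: 43918992 - 1145664*√13 ≈ 3.9788e+7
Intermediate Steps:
z(B, N) = B² - 3*B*N
O(d) = (√(1 + d) - 3*d)²*(1 + d) (O(d) = (√(d + 1)*(√(d + 1) - 3*d) + 0)² = (√(1 + d)*(√(1 + d) - 3*d) + 0)² = (√(1 + d)*(√(1 + d) - 3*d))² = (√(1 + d) - 3*d)²*(1 + d))
36*O(51) = 36*((-√(1 + 51) + 3*51)²*(1 + 51)) = 36*((-√52 + 153)²*52) = 36*((-2*√13 + 153)²*52) = 36*((153 - 2*√13)²*52) = 36*(52*(153 - 2*√13)²) = 1872*(153 - 2*√13)²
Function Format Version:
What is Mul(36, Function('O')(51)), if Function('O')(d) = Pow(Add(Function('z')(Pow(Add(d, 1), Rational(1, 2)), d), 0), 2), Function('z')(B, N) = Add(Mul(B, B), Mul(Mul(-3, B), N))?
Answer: Add(43918992, Mul(-1145664, Pow(13, Rational(1, 2)))) ≈ 3.9788e+7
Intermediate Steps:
Function('z')(B, N) = Add(Pow(B, 2), Mul(-3, B, N))
Function('O')(d) = Mul(Pow(Add(Pow(Add(1, d), Rational(1, 2)), Mul(-3, d)), 2), Add(1, d)) (Function('O')(d) = Pow(Add(Mul(Pow(Add(d, 1), Rational(1, 2)), Add(Pow(Add(d, 1), Rational(1, 2)), Mul(-3, d))), 0), 2) = Pow(Add(Mul(Pow(Add(1, d), Rational(1, 2)), Add(Pow(Add(1, d), Rational(1, 2)), Mul(-3, d))), 0), 2) = Pow(Mul(Pow(Add(1, d), Rational(1, 2)), Add(Pow(Add(1, d), Rational(1, 2)), Mul(-3, d))), 2) = Mul(Pow(Add(Pow(Add(1, d), Rational(1, 2)), Mul(-3, d)), 2), Add(1, d)))
Mul(36, Function('O')(51)) = Mul(36, Mul(Pow(Add(Mul(-1, Pow(Add(1, 51), Rational(1, 2))), Mul(3, 51)), 2), Add(1, 51))) = Mul(36, Mul(Pow(Add(Mul(-1, Pow(52, Rational(1, 2))), 153), 2), 52)) = Mul(36, Mul(Pow(Add(Mul(-1, Mul(2, Pow(13, Rational(1, 2)))), 153), 2), 52)) = Mul(36, Mul(Pow(Add(Mul(-2, Pow(13, Rational(1, 2))), 153), 2), 52)) = Mul(36, Mul(Pow(Add(153, Mul(-2, Pow(13, Rational(1, 2)))), 2), 52)) = Mul(36, Mul(52, Pow(Add(153, Mul(-2, Pow(13, Rational(1, 2)))), 2))) = Mul(1872, Pow(Add(153, Mul(-2, Pow(13, Rational(1, 2)))), 2))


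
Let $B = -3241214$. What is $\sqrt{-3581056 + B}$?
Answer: $21 i \sqrt{15470} \approx 2611.9 i$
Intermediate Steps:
$\sqrt{-3581056 + B} = \sqrt{-3581056 - 3241214} = \sqrt{-6822270} = 21 i \sqrt{15470}$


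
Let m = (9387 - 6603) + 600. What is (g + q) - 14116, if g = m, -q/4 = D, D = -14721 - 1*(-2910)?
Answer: 36512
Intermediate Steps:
D = -11811 (D = -14721 + 2910 = -11811)
q = 47244 (q = -4*(-11811) = 47244)
m = 3384 (m = 2784 + 600 = 3384)
g = 3384
(g + q) - 14116 = (3384 + 47244) - 14116 = 50628 - 14116 = 36512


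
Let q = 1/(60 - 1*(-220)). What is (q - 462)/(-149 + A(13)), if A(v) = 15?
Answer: 129359/37520 ≈ 3.4477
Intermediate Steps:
q = 1/280 (q = 1/(60 + 220) = 1/280 ≈ 0.0035714)
(q - 462)/(-149 + A(13)) = (1/280 - 462)/(-149 + 15) = -129359/280/(-134) = -129359/280*(-1/134) = 129359/37520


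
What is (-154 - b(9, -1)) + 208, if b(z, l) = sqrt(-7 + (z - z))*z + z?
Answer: 45 - 9*I*sqrt(7) ≈ 45.0 - 23.812*I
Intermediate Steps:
b(z, l) = z + I*z*sqrt(7) (b(z, l) = sqrt(-7 + 0)*z + z = sqrt(-7)*z + z = (I*sqrt(7))*z + z = I*z*sqrt(7) + z = z + I*z*sqrt(7))
(-154 - b(9, -1)) + 208 = (-154 - 9*(1 + I*sqrt(7))) + 208 = (-154 - (9 + 9*I*sqrt(7))) + 208 = (-154 + (-9 - 9*I*sqrt(7))) + 208 = (-163 - 9*I*sqrt(7)) + 208 = 45 - 9*I*sqrt(7)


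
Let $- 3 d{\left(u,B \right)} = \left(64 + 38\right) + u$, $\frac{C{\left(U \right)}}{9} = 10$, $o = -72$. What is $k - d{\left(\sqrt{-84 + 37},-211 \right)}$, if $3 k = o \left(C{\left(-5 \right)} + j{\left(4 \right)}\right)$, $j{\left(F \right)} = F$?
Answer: $-2222 + \frac{i \sqrt{47}}{3} \approx -2222.0 + 2.2852 i$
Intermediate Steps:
$C{\left(U \right)} = 90$ ($C{\left(U \right)} = 9 \cdot 10 = 90$)
$k = -2256$ ($k = \frac{\left(-72\right) \left(90 + 4\right)}{3} = \frac{\left(-72\right) 94}{3} = \frac{1}{3} \left(-6768\right) = -2256$)
$d{\left(u,B \right)} = -34 - \frac{u}{3}$ ($d{\left(u,B \right)} = - \frac{\left(64 + 38\right) + u}{3} = - \frac{102 + u}{3} = -34 - \frac{u}{3}$)
$k - d{\left(\sqrt{-84 + 37},-211 \right)} = -2256 - \left(-34 - \frac{\sqrt{-84 + 37}}{3}\right) = -2256 - \left(-34 - \frac{\sqrt{-47}}{3}\right) = -2256 - \left(-34 - \frac{i \sqrt{47}}{3}\right) = -2256 + \left(34 + \frac{i \sqrt{47}}{3}\right) = -2222 + \frac{i \sqrt{47}}{3}$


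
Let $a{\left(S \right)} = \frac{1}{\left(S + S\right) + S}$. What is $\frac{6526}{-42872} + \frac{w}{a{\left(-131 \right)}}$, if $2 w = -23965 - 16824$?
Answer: $\frac{171810362023}{21436} \approx 8.015 \cdot 10^{6}$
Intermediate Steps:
$w = - \frac{40789}{2}$ ($w = \frac{-23965 - 16824}{2} = \frac{1}{2} \left(-40789\right) = - \frac{40789}{2} \approx -20395.0$)
$a{\left(S \right)} = \frac{1}{3 S}$ ($a{\left(S \right)} = \frac{1}{2 S + S} = \frac{1}{3 S}$)
$\frac{6526}{-42872} + \frac{w}{a{\left(-131 \right)}} = \frac{6526}{-42872} - \frac{40789}{2 \frac{1}{3 \left(-131\right)}} = 6526 \left(- \frac{1}{42872}\right) - \frac{40789}{2 \cdot \frac{1}{3} \left(- \frac{1}{131}\right)} = - \frac{3263}{21436} - \frac{40789}{2 \left(- \frac{1}{393}\right)} = - \frac{3263}{21436} - - \frac{16030077}{2} = - \frac{3263}{21436} + \frac{16030077}{2} = \frac{171810362023}{21436}$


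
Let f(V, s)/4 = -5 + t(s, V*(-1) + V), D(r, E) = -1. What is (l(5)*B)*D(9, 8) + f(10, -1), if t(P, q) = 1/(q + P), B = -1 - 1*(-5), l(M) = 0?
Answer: -24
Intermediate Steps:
B = 4 (B = -1 + 5 = 4)
t(P, q) = 1/(P + q)
f(V, s) = -20 + 4/s (f(V, s) = 4*(-5 + 1/(s + (V*(-1) + V))) = 4*(-5 + 1/(s + (-V + V))) = 4*(-5 + 1/(s + 0)) = 4*(-5 + 1/s) = -20 + 4/s)
(l(5)*B)*D(9, 8) + f(10, -1) = (0*4)*(-1) + (-20 + 4/(-1)) = 0*(-1) + (-20 + 4*(-1)) = 0 + (-20 - 4) = 0 - 24 = -24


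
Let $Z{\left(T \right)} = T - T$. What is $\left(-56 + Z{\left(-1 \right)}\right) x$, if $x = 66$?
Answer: $-3696$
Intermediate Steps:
$Z{\left(T \right)} = 0$
$\left(-56 + Z{\left(-1 \right)}\right) x = \left(-56 + 0\right) 66 = \left(-56\right) 66 = -3696$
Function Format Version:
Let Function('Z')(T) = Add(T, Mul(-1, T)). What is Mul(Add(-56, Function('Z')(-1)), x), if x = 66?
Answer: -3696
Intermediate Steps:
Function('Z')(T) = 0
Mul(Add(-56, Function('Z')(-1)), x) = Mul(Add(-56, 0), 66) = Mul(-56, 66) = -3696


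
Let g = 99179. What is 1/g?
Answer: 1/99179 ≈ 1.0083e-5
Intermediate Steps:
1/g = 1/99179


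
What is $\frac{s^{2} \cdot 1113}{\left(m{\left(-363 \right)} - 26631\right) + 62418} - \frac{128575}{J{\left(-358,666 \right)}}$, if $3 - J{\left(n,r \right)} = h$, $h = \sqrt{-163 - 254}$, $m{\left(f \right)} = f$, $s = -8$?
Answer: $\frac{- 47441949 i + 742 \sqrt{417}}{369 \left(\sqrt{417} + 3 i\right)} \approx -903.45 - 6163.3 i$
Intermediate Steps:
$h = i \sqrt{417}$ ($h = \sqrt{-417} = i \sqrt{417} \approx 20.421 i$)
$J{\left(n,r \right)} = 3 - i \sqrt{417}$
$\frac{s^{2} \cdot 1113}{\left(m{\left(-363 \right)} - 26631\right) + 62418} - \frac{128575}{J{\left(-358,666 \right)}} = \frac{\left(-8\right)^{2} \cdot 1113}{\left(-363 - 26631\right) + 62418} - \frac{128575}{3 - i \sqrt{417}} = \frac{64 \cdot 1113}{-26994 + 62418} - \frac{128575}{3 - i \sqrt{417}} = \frac{71232}{35424} - \frac{128575}{3 - i \sqrt{417}} = 71232 \cdot \frac{1}{35424} - \frac{128575}{3 - i \sqrt{417}} = \frac{742}{369} - \frac{128575}{3 - i \sqrt{417}}$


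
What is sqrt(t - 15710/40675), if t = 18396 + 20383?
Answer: sqrt(2566299827105)/8135 ≈ 196.92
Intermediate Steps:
t = 38779
sqrt(t - 15710/40675) = sqrt(38779 - 15710/40675) = sqrt(38779 - 15710*1/40675) = sqrt(38779 - 3142/8135) = sqrt(315464023/8135) = sqrt(2566299827105)/8135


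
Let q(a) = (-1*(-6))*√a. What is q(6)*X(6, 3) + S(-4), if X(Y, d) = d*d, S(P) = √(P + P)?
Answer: 54*√6 + 2*I*√2 ≈ 132.27 + 2.8284*I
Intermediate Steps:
S(P) = √2*√P (S(P) = √(2*P) = √2*√P)
X(Y, d) = d²
q(a) = 6*√a
q(6)*X(6, 3) + S(-4) = (6*√6)*3² + √2*√(-4) = (6*√6)*9 + √2*(2*I) = 54*√6 + 2*I*√2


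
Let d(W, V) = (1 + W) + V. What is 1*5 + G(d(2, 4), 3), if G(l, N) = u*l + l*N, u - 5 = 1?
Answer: 68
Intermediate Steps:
u = 6 (u = 5 + 1 = 6)
d(W, V) = 1 + V + W
G(l, N) = 6*l + N*l (G(l, N) = 6*l + l*N = 6*l + N*l)
1*5 + G(d(2, 4), 3) = 1*5 + (1 + 4 + 2)*(6 + 3) = 5 + 7*9 = 5 + 63 = 68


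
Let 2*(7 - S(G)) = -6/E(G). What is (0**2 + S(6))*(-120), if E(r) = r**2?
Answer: -850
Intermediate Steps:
S(G) = 7 + 3/G**2 (S(G) = 7 - (-3)/(G**2) = 7 - (-3)/G**2 = 7 + 3/G**2)
(0**2 + S(6))*(-120) = (0**2 + (7 + 3/6**2))*(-120) = (0 + (7 + 3*(1/36)))*(-120) = (0 + (7 + 1/12))*(-120) = (0 + 85/12)*(-120) = (85/12)*(-120) = -850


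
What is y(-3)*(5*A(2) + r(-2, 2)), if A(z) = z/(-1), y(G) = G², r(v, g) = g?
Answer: -72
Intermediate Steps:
A(z) = -z (A(z) = z*(-1) = -z)
y(-3)*(5*A(2) + r(-2, 2)) = (-3)²*(5*(-1*2) + 2) = 9*(5*(-2) + 2) = 9*(-10 + 2) = 9*(-8) = -72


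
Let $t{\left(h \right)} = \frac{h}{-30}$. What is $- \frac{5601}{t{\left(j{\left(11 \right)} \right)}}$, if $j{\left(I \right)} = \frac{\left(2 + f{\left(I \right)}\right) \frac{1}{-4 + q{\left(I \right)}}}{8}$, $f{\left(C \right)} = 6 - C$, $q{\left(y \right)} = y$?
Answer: $-3136560$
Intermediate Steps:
$j{\left(I \right)} = \frac{8 - I}{8 \left(-4 + I\right)}$ ($j{\left(I \right)} = \frac{\left(2 - \left(-6 + I\right)\right) \frac{1}{-4 + I}}{8} = \frac{8 - I}{-4 + I} \frac{1}{8} = \frac{8 - I}{8 \left(-4 + I\right)}$)
$t{\left(h \right)} = - \frac{h}{30}$ ($t{\left(h \right)} = h \left(- \frac{1}{30}\right) = - \frac{h}{30}$)
$- \frac{5601}{t{\left(j{\left(11 \right)} \right)}} = - \frac{5601}{\left(- \frac{1}{30}\right) \frac{8 - 11}{8 \left(-4 + 11\right)}} = - \frac{5601}{\left(- \frac{1}{30}\right) \frac{8 - 11}{8 \cdot 7}} = - \frac{5601}{\left(- \frac{1}{30}\right) \frac{1}{8} \cdot \frac{1}{7} \left(-3\right)} = - \frac{5601}{\left(- \frac{1}{30}\right) \left(- \frac{3}{56}\right)} = - 5601 \frac{1}{\frac{1}{560}} = \left(-5601\right) 560 = -3136560$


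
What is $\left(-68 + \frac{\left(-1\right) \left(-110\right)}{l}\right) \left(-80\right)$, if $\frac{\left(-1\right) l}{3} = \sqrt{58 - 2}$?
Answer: $5440 + \frac{2200 \sqrt{14}}{21} \approx 5832.0$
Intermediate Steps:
$l = - 6 \sqrt{14}$ ($l = - 3 \sqrt{58 - 2} = - 3 \sqrt{56} = - 3 \cdot 2 \sqrt{14} = - 6 \sqrt{14} \approx -22.45$)
$\left(-68 + \frac{\left(-1\right) \left(-110\right)}{l}\right) \left(-80\right) = \left(-68 + \frac{\left(-1\right) \left(-110\right)}{\left(-6\right) \sqrt{14}}\right) \left(-80\right) = \left(-68 + 110 \left(- \frac{\sqrt{14}}{84}\right)\right) \left(-80\right) = \left(-68 - \frac{55 \sqrt{14}}{42}\right) \left(-80\right) = 5440 + \frac{2200 \sqrt{14}}{21}$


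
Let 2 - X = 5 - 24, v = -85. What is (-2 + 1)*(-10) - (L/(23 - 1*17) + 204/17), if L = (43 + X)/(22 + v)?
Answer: -346/189 ≈ -1.8307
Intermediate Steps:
X = 21 (X = 2 - (5 - 24) = 2 - 1*(-19) = 2 + 19 = 21)
L = -64/63 (L = (43 + 21)/(22 - 85) = 64/(-63) = 64*(-1/63) = -64/63 ≈ -1.0159)
(-2 + 1)*(-10) - (L/(23 - 1*17) + 204/17) = (-2 + 1)*(-10) - (-64/(63*(23 - 1*17)) + 204/17) = -1*(-10) - (-64/(63*(23 - 17)) + 204*(1/17)) = 10 - (-64/63/6 + 12) = 10 - (-64/63*⅙ + 12) = 10 - (-32/189 + 12) = 10 - 1*2236/189 = 10 - 2236/189 = -346/189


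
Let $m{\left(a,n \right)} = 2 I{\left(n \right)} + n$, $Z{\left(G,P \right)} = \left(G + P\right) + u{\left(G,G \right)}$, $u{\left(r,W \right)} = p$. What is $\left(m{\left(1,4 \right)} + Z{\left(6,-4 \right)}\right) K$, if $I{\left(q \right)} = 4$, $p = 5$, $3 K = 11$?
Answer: $\frac{209}{3} \approx 69.667$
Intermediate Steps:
$K = \frac{11}{3}$ ($K = \frac{1}{3} \cdot 11 = \frac{11}{3} \approx 3.6667$)
$u{\left(r,W \right)} = 5$
$Z{\left(G,P \right)} = 5 + G + P$ ($Z{\left(G,P \right)} = \left(G + P\right) + 5 = 5 + G + P$)
$m{\left(a,n \right)} = 8 + n$ ($m{\left(a,n \right)} = 2 \cdot 4 + n = 8 + n$)
$\left(m{\left(1,4 \right)} + Z{\left(6,-4 \right)}\right) K = \left(\left(8 + 4\right) + \left(5 + 6 - 4\right)\right) \frac{11}{3} = \left(12 + 7\right) \frac{11}{3} = 19 \cdot \frac{11}{3} = \frac{209}{3}$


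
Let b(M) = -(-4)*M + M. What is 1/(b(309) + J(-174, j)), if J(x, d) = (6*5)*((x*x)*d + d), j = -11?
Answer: -1/9989865 ≈ -1.0010e-7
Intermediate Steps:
b(M) = 5*M (b(M) = 4*M + M = 5*M)
J(x, d) = 30*d + 30*d*x² (J(x, d) = 30*(x²*d + d) = 30*(d*x² + d) = 30*(d + d*x²) = 30*d + 30*d*x²)
1/(b(309) + J(-174, j)) = 1/(5*309 + 30*(-11)*(1 + (-174)²)) = 1/(1545 + 30*(-11)*(1 + 30276)) = 1/(1545 + 30*(-11)*30277) = 1/(1545 - 9991410) = 1/(-9989865) = -1/9989865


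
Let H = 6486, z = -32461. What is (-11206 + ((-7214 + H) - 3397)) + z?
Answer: -47792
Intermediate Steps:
(-11206 + ((-7214 + H) - 3397)) + z = (-11206 + ((-7214 + 6486) - 3397)) - 32461 = (-11206 + (-728 - 3397)) - 32461 = (-11206 - 4125) - 32461 = -15331 - 32461 = -47792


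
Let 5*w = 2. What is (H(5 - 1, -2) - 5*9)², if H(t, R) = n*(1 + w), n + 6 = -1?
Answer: 75076/25 ≈ 3003.0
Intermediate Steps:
n = -7 (n = -6 - 1 = -7)
w = ⅖ (w = (⅕)*2 = ⅖ ≈ 0.40000)
H(t, R) = -49/5 (H(t, R) = -7*(1 + ⅖) = -7*7/5 = -49/5)
(H(5 - 1, -2) - 5*9)² = (-49/5 - 5*9)² = (-49/5 - 45)² = (-274/5)² = 75076/25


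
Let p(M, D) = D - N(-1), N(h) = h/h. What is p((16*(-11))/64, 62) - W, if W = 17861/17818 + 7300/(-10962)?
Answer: 5924427497/97660458 ≈ 60.664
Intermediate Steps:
W = 32860441/97660458 (W = 17861*(1/17818) + 7300*(-1/10962) = 17861/17818 - 3650/5481 = 32860441/97660458 ≈ 0.33648)
N(h) = 1
p(M, D) = -1 + D (p(M, D) = D - 1*1 = D - 1 = -1 + D)
p((16*(-11))/64, 62) - W = (-1 + 62) - 1*32860441/97660458 = 61 - 32860441/97660458 = 5924427497/97660458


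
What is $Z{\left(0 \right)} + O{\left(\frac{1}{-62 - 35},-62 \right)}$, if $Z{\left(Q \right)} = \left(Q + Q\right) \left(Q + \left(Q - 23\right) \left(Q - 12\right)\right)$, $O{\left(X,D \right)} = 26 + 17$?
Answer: $43$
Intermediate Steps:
$O{\left(X,D \right)} = 43$
$Z{\left(Q \right)} = 2 Q \left(Q + \left(-23 + Q\right) \left(-12 + Q\right)\right)$
$Z{\left(0 \right)} + O{\left(\frac{1}{-62 - 35},-62 \right)} = 2 \cdot 0 \left(276 + 0^{2} - 0\right) + 43 = 2 \cdot 0 \left(276 + 0 + 0\right) + 43 = 2 \cdot 0 \cdot 276 + 43 = 0 + 43 = 43$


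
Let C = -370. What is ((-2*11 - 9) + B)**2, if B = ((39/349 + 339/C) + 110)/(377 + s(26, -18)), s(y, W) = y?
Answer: 2557186920419490241/2708098111572100 ≈ 944.27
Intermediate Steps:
B = 14100419/52039390 (B = ((39/349 + 339/(-370)) + 110)/(377 + 26) = ((39*(1/349) + 339*(-1/370)) + 110)/403 = ((39/349 - 339/370) + 110)*(1/403) = (-103881/129130 + 110)*(1/403) = (14100419/129130)*(1/403) = 14100419/52039390 ≈ 0.27096)
((-2*11 - 9) + B)**2 = ((-2*11 - 9) + 14100419/52039390)**2 = ((-22 - 9) + 14100419/52039390)**2 = (-31 + 14100419/52039390)**2 = (-1599120671/52039390)**2 = 2557186920419490241/2708098111572100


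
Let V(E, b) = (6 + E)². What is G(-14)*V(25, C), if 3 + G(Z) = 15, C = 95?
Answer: 11532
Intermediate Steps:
G(Z) = 12 (G(Z) = -3 + 15 = 12)
G(-14)*V(25, C) = 12*(6 + 25)² = 12*31² = 12*961 = 11532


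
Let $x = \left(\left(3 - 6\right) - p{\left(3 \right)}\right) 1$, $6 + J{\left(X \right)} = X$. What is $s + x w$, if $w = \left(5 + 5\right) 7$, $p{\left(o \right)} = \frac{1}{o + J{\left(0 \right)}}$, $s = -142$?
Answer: $- \frac{986}{3} \approx -328.67$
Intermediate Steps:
$J{\left(X \right)} = -6 + X$
$p{\left(o \right)} = \frac{1}{-6 + o}$ ($p{\left(o \right)} = \frac{1}{o + \left(-6 + 0\right)} = \frac{1}{o - 6} = \frac{1}{-6 + o}$)
$w = 70$ ($w = 10 \cdot 7 = 70$)
$x = - \frac{8}{3}$ ($x = \left(\left(3 - 6\right) - \frac{1}{-6 + 3}\right) 1 = \left(\left(3 - 6\right) - \frac{1}{-3}\right) 1 = \left(-3 - - \frac{1}{3}\right) 1 = \left(-3 + \frac{1}{3}\right) 1 = \left(- \frac{8}{3}\right) 1 = - \frac{8}{3} \approx -2.6667$)
$s + x w = -142 - \frac{560}{3} = - \frac{986}{3}$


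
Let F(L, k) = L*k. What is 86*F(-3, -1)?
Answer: 258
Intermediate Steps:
86*F(-3, -1) = 86*(-3*(-1)) = 86*3 = 258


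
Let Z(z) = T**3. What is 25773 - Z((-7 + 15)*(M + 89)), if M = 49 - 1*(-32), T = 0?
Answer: 25773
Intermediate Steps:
M = 81 (M = 49 + 32 = 81)
Z(z) = 0 (Z(z) = 0**3 = 0)
25773 - Z((-7 + 15)*(M + 89)) = 25773 - 1*0 = 25773 + 0 = 25773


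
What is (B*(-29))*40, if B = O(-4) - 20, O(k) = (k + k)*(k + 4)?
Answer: 23200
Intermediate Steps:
O(k) = 2*k*(4 + k) (O(k) = (2*k)*(4 + k) = 2*k*(4 + k))
B = -20 (B = 2*(-4)*(4 - 4) - 20 = 2*(-4)*0 - 20 = 0 - 20 = -20)
(B*(-29))*40 = -20*(-29)*40 = 580*40 = 23200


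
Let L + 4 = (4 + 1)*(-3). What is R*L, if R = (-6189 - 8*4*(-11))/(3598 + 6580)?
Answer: 110903/10178 ≈ 10.896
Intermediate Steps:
R = -5837/10178 (R = (-6189 - 32*(-11))/10178 = (-6189 + 352)*(1/10178) = -5837*1/10178 = -5837/10178 ≈ -0.57349)
L = -19 (L = -4 + (4 + 1)*(-3) = -4 + 5*(-3) = -4 - 15 = -19)
R*L = -5837/10178*(-19) = 110903/10178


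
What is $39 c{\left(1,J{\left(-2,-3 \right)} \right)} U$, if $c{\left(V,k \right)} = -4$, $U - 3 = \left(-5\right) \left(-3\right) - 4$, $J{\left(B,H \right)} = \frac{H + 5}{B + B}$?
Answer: $-2184$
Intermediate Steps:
$J{\left(B,H \right)} = \frac{5 + H}{2 B}$
$U = 14$ ($U = 3 - -11 = 3 + \left(15 - 4\right) = 3 + 11 = 14$)
$39 c{\left(1,J{\left(-2,-3 \right)} \right)} U = 39 \left(-4\right) 14 = \left(-156\right) 14 = -2184$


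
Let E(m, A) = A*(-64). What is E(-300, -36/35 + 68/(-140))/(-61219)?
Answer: -3392/2142665 ≈ -0.0015831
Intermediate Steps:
E(m, A) = -64*A
E(-300, -36/35 + 68/(-140))/(-61219) = -64*(-36/35 + 68/(-140))/(-61219) = -64*(-36*1/35 + 68*(-1/140))*(-1/61219) = -64*(-36/35 - 17/35)*(-1/61219) = -64*(-53/35)*(-1/61219) = (3392/35)*(-1/61219) = -3392/2142665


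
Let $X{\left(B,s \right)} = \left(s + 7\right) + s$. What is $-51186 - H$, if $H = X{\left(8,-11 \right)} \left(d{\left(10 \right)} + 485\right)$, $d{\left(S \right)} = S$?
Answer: $-43761$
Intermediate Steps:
$X{\left(B,s \right)} = 7 + 2 s$ ($X{\left(B,s \right)} = \left(7 + s\right) + s = 7 + 2 s$)
$H = -7425$ ($H = \left(7 + 2 \left(-11\right)\right) \left(10 + 485\right) = \left(7 - 22\right) 495 = \left(-15\right) 495 = -7425$)
$-51186 - H = -51186 - -7425 = -51186 + 7425 = -43761$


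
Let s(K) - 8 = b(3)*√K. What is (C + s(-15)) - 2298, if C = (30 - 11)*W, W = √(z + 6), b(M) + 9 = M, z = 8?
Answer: -2290 + 19*√14 - 6*I*√15 ≈ -2218.9 - 23.238*I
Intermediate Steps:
b(M) = -9 + M
W = √14 (W = √(8 + 6) = √14 ≈ 3.7417)
s(K) = 8 - 6*√K (s(K) = 8 + (-9 + 3)*√K = 8 - 6*√K)
C = 19*√14 (C = (30 - 11)*√14 = 19*√14 ≈ 71.092)
(C + s(-15)) - 2298 = (19*√14 + (8 - 6*I*√15)) - 2298 = (8 + 19*√14 - 6*I*√15) - 2298 = -2290 + 19*√14 - 6*I*√15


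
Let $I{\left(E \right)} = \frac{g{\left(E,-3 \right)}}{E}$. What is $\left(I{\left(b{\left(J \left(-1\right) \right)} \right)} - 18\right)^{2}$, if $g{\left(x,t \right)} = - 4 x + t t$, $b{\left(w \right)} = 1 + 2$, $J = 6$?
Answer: $361$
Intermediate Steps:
$b{\left(w \right)} = 3$
$g{\left(x,t \right)} = t^{2} - 4 x$ ($g{\left(x,t \right)} = - 4 x + t^{2} = t^{2} - 4 x$)
$I{\left(E \right)} = \frac{9 - 4 E}{E}$ ($I{\left(E \right)} = \frac{\left(-3\right)^{2} - 4 E}{E} = \frac{9 - 4 E}{E}$)
$\left(I{\left(b{\left(J \left(-1\right) \right)} \right)} - 18\right)^{2} = \left(\left(-4 + \frac{9}{3}\right) - 18\right)^{2} = \left(\left(-4 + 9 \cdot \frac{1}{3}\right) - 18\right)^{2} = \left(\left(-4 + 3\right) - 18\right)^{2} = \left(-1 - 18\right)^{2} = \left(-19\right)^{2} = 361$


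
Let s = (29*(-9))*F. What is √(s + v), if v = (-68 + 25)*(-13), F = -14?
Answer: √4213 ≈ 64.908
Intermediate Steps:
v = 559 (v = -43*(-13) = 559)
s = 3654 (s = (29*(-9))*(-14) = -261*(-14) = 3654)
√(s + v) = √(3654 + 559) = √4213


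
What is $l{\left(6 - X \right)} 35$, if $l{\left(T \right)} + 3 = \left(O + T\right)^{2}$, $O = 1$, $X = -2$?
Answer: $2730$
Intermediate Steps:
$l{\left(T \right)} = -3 + \left(1 + T\right)^{2}$
$l{\left(6 - X \right)} 35 = \left(-3 + \left(1 + \left(6 - -2\right)\right)^{2}\right) 35 = \left(-3 + \left(1 + \left(6 + 2\right)\right)^{2}\right) 35 = \left(-3 + \left(1 + 8\right)^{2}\right) 35 = \left(-3 + 9^{2}\right) 35 = \left(-3 + 81\right) 35 = 78 \cdot 35 = 2730$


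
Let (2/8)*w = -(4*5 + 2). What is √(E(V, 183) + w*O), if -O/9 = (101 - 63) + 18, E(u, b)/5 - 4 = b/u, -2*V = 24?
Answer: 3*√19687/2 ≈ 210.47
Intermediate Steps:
V = -12 (V = -½*24 = -12)
E(u, b) = 20 + 5*b/u (E(u, b) = 20 + 5*(b/u) = 20 + 5*b/u)
O = -504 (O = -9*((101 - 63) + 18) = -9*(38 + 18) = -9*56 = -504)
w = -88 (w = 4*(-(4*5 + 2)) = 4*(-(20 + 2)) = 4*(-1*22) = 4*(-22) = -88)
√(E(V, 183) + w*O) = √((20 + 5*183/(-12)) - 88*(-504)) = √((20 + 5*183*(-1/12)) + 44352) = √((20 - 305/4) + 44352) = √(-225/4 + 44352) = √(177183/4) = 3*√19687/2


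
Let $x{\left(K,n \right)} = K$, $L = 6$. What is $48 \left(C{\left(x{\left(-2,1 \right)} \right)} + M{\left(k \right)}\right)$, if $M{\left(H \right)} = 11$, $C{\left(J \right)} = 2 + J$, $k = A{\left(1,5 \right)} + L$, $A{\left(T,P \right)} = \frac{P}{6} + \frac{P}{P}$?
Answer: $528$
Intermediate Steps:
$A{\left(T,P \right)} = 1 + \frac{P}{6}$ ($A{\left(T,P \right)} = P \frac{1}{6} + 1 = \frac{P}{6} + 1 = 1 + \frac{P}{6}$)
$k = \frac{47}{6}$ ($k = \left(1 + \frac{1}{6} \cdot 5\right) + 6 = \left(1 + \frac{5}{6}\right) + 6 = \frac{11}{6} + 6 = \frac{47}{6} \approx 7.8333$)
$48 \left(C{\left(x{\left(-2,1 \right)} \right)} + M{\left(k \right)}\right) = 48 \left(\left(2 - 2\right) + 11\right) = 48 \left(0 + 11\right) = 48 \cdot 11 = 528$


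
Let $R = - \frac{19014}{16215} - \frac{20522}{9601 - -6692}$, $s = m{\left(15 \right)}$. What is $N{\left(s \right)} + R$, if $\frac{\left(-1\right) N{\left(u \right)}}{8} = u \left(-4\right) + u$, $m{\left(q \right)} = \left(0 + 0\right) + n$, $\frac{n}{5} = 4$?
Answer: $\frac{42056372756}{88063665} \approx 477.57$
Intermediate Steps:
$n = 20$ ($n = 5 \cdot 4 = 20$)
$m{\left(q \right)} = 20$ ($m{\left(q \right)} = \left(0 + 0\right) + 20 = 0 + 20 = 20$)
$s = 20$
$N{\left(u \right)} = 24 u$ ($N{\left(u \right)} = - 8 \left(u \left(-4\right) + u\right) = - 8 \left(- 4 u + u\right) = - 8 \left(- 3 u\right) = 24 u$)
$R = - \frac{214186444}{88063665}$ ($R = \left(-19014\right) \frac{1}{16215} - \frac{20522}{9601 + 6692} = - \frac{6338}{5405} - \frac{20522}{16293} = - \frac{214186444}{88063665} \approx -2.4322$)
$N{\left(s \right)} + R = 24 \cdot 20 - \frac{214186444}{88063665} = 480 - \frac{214186444}{88063665} = \frac{42056372756}{88063665}$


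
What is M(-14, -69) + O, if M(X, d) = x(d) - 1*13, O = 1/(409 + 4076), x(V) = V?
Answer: -367769/4485 ≈ -82.000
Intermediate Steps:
O = 1/4485 ≈ 0.00022297
M(X, d) = -13 + d (M(X, d) = d - 1*13 = d - 13 = -13 + d)
M(-14, -69) + O = (-13 - 69) + 1/4485 = -82 + 1/4485 = -367769/4485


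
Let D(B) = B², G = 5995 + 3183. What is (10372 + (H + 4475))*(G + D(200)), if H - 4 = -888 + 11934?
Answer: 1273562666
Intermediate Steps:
H = 11050 (H = 4 + (-888 + 11934) = 4 + 11046 = 11050)
G = 9178
(10372 + (H + 4475))*(G + D(200)) = (10372 + (11050 + 4475))*(9178 + 200²) = (10372 + 15525)*(9178 + 40000) = 25897*49178 = 1273562666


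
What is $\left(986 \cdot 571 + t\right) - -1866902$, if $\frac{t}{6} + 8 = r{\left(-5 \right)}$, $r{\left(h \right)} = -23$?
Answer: $2429722$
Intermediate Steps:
$t = -186$ ($t = -48 + 6 \left(-23\right) = -48 - 138 = -186$)
$\left(986 \cdot 571 + t\right) - -1866902 = \left(986 \cdot 571 - 186\right) - -1866902 = \left(563006 - 186\right) + 1866902 = 562820 + 1866902 = 2429722$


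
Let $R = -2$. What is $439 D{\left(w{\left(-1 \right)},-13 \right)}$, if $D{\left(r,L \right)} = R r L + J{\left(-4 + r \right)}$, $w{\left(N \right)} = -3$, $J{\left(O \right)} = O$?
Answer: $-37315$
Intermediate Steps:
$D{\left(r,L \right)} = -4 + r - 2 L r$ ($D{\left(r,L \right)} = - 2 r L + \left(-4 + r\right) = - 2 L r + \left(-4 + r\right) = -4 + r - 2 L r$)
$439 D{\left(w{\left(-1 \right)},-13 \right)} = 439 \left(-4 - 3 - \left(-26\right) \left(-3\right)\right) = 439 \left(-4 - 3 - 78\right) = 439 \left(-85\right) = -37315$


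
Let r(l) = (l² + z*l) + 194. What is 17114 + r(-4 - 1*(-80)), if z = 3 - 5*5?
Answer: 21412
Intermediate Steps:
z = -22 (z = 3 - 25 = -22)
r(l) = 194 + l² - 22*l (r(l) = (l² - 22*l) + 194 = 194 + l² - 22*l)
17114 + r(-4 - 1*(-80)) = 17114 + (194 + (-4 - 1*(-80))² - 22*(-4 - 1*(-80))) = 17114 + (194 + (-4 + 80)² - 22*(-4 + 80)) = 17114 + (194 + 76² - 22*76) = 17114 + (194 + 5776 - 1672) = 17114 + 4298 = 21412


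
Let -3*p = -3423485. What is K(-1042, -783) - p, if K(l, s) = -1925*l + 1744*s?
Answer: -1502591/3 ≈ -5.0086e+5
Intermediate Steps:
p = 3423485/3 (p = -⅓*(-3423485) = 3423485/3 ≈ 1.1412e+6)
K(-1042, -783) - p = (-1925*(-1042) + 1744*(-783)) - 1*3423485/3 = (2005850 - 1365552) - 3423485/3 = 640298 - 3423485/3 = -1502591/3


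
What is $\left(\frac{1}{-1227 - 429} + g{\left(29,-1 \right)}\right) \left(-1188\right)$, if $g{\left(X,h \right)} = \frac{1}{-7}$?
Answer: $\frac{54879}{322} \approx 170.43$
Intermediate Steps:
$g{\left(X,h \right)} = - \frac{1}{7}$
$\left(\frac{1}{-1227 - 429} + g{\left(29,-1 \right)}\right) \left(-1188\right) = \left(\frac{1}{-1227 - 429} - \frac{1}{7}\right) \left(-1188\right) = \left(\frac{1}{-1656} - \frac{1}{7}\right) \left(-1188\right) = \left(- \frac{1}{1656} - \frac{1}{7}\right) \left(-1188\right) = \left(- \frac{1663}{11592}\right) \left(-1188\right) = \frac{54879}{322}$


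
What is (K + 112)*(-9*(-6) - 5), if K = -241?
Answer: -6321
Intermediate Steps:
(K + 112)*(-9*(-6) - 5) = (-241 + 112)*(-9*(-6) - 5) = -129*(54 - 5) = -129*49 = -6321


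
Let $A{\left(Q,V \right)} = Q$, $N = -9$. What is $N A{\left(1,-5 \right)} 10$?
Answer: $-90$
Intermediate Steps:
$N A{\left(1,-5 \right)} 10 = \left(-9\right) 1 \cdot 10 = \left(-9\right) 10 = -90$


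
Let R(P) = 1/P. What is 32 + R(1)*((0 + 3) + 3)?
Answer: 38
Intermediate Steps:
R(P) = 1/P
32 + R(1)*((0 + 3) + 3) = 32 + ((0 + 3) + 3)/1 = 32 + 1*(3 + 3) = 32 + 1*6 = 32 + 6 = 38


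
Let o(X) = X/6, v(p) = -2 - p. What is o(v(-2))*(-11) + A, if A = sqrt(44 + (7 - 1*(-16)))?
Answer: sqrt(67) ≈ 8.1853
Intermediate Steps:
A = sqrt(67) (A = sqrt(44 + (7 + 16)) = sqrt(44 + 23) = sqrt(67) ≈ 8.1853)
o(X) = X/6 (o(X) = X*(1/6) = X/6)
o(v(-2))*(-11) + A = ((-2 - 1*(-2))/6)*(-11) + sqrt(67) = ((-2 + 2)/6)*(-11) + sqrt(67) = ((1/6)*0)*(-11) + sqrt(67) = 0*(-11) + sqrt(67) = 0 + sqrt(67) = sqrt(67)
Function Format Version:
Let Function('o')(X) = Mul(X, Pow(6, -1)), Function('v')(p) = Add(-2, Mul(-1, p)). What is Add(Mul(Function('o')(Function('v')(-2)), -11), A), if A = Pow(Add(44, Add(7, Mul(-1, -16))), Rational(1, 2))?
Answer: Pow(67, Rational(1, 2)) ≈ 8.1853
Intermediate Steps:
A = Pow(67, Rational(1, 2)) (A = Pow(Add(44, Add(7, 16)), Rational(1, 2)) = Pow(Add(44, 23), Rational(1, 2)) = Pow(67, Rational(1, 2)) ≈ 8.1853)
Function('o')(X) = Mul(Rational(1, 6), X) (Function('o')(X) = Mul(X, Rational(1, 6)) = Mul(Rational(1, 6), X))
Add(Mul(Function('o')(Function('v')(-2)), -11), A) = Add(Mul(Mul(Rational(1, 6), Add(-2, Mul(-1, -2))), -11), Pow(67, Rational(1, 2))) = Add(Mul(Mul(Rational(1, 6), Add(-2, 2)), -11), Pow(67, Rational(1, 2))) = Add(Mul(Mul(Rational(1, 6), 0), -11), Pow(67, Rational(1, 2))) = Add(Mul(0, -11), Pow(67, Rational(1, 2))) = Add(0, Pow(67, Rational(1, 2))) = Pow(67, Rational(1, 2))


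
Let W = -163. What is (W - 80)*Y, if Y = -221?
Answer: 53703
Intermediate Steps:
(W - 80)*Y = (-163 - 80)*(-221) = -243*(-221) = 53703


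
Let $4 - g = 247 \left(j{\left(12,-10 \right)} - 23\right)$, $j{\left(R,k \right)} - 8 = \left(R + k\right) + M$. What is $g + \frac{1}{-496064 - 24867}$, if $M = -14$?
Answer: $\frac{3476172562}{520931} \approx 6673.0$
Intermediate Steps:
$j{\left(R,k \right)} = -6 + R + k$ ($j{\left(R,k \right)} = 8 - \left(14 - R - k\right) = 8 + \left(-14 + R + k\right) = -6 + R + k$)
$g = 6673$ ($g = 4 - 247 \left(\left(-6 + 12 - 10\right) - 23\right) = 4 - 247 \left(-4 - 23\right) = 4 - 247 \left(-27\right) = 4 - -6669 = 4 + 6669 = 6673$)
$g + \frac{1}{-496064 - 24867} = 6673 + \frac{1}{-496064 - 24867} = 6673 + \frac{1}{-520931} = 6673 - \frac{1}{520931} = \frac{3476172562}{520931}$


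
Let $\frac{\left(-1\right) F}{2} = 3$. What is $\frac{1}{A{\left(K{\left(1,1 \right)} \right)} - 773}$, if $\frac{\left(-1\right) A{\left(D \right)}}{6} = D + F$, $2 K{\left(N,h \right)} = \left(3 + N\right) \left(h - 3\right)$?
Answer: $- \frac{1}{713} \approx -0.0014025$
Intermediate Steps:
$F = -6$ ($F = \left(-2\right) 3 = -6$)
$K{\left(N,h \right)} = \frac{\left(-3 + h\right) \left(3 + N\right)}{2}$ ($K{\left(N,h \right)} = \frac{\left(3 + N\right) \left(h - 3\right)}{2} = \frac{\left(3 + N\right) \left(-3 + h\right)}{2} = \frac{\left(-3 + h\right) \left(3 + N\right)}{2}$)
$A{\left(D \right)} = 36 - 6 D$ ($A{\left(D \right)} = - 6 \left(D - 6\right) = - 6 \left(-6 + D\right) = 36 - 6 D$)
$\frac{1}{A{\left(K{\left(1,1 \right)} \right)} - 773} = \frac{1}{\left(36 - 6 \left(- \frac{9}{2} - \frac{3}{2} + \frac{3}{2} \cdot 1 + \frac{1}{2} \cdot 1 \cdot 1\right)\right) - 773} = \frac{1}{\left(36 - 6 \left(- \frac{9}{2} - \frac{3}{2} + \frac{3}{2} + \frac{1}{2}\right)\right) - 773} = \frac{1}{\left(36 - -24\right) - 773} = \frac{1}{\left(36 + 24\right) - 773} = \frac{1}{60 - 773} = \frac{1}{-713} = - \frac{1}{713}$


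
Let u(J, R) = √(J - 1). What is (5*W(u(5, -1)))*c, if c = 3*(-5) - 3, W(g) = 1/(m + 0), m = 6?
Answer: -15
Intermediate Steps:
u(J, R) = √(-1 + J)
W(g) = ⅙ (W(g) = 1/(6 + 0) = 1/6 = ⅙)
c = -18 (c = -15 - 3 = -18)
(5*W(u(5, -1)))*c = (5*(⅙))*(-18) = (⅚)*(-18) = -15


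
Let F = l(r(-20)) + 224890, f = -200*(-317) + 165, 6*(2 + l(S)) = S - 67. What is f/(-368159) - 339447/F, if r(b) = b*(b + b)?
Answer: -835639435903/497037107699 ≈ -1.6812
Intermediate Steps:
r(b) = 2*b² (r(b) = b*(2*b) = 2*b²)
l(S) = -79/6 + S/6 (l(S) = -2 + (S - 67)/6 = -2 + (-67 + S)/6 = -2 + (-67/6 + S/6) = -79/6 + S/6)
f = 63565 (f = 63400 + 165 = 63565)
F = 1350061/6 (F = (-79/6 + (2*(-20)²)/6) + 224890 = (-79/6 + (2*400)/6) + 224890 = (-79/6 + (⅙)*800) + 224890 = (-79/6 + 400/3) + 224890 = 721/6 + 224890 = 1350061/6 ≈ 2.2501e+5)
f/(-368159) - 339447/F = 63565/(-368159) - 339447/1350061/6 = 63565*(-1/368159) - 339447*6/1350061 = -63565/368159 - 2036682/1350061 = -835639435903/497037107699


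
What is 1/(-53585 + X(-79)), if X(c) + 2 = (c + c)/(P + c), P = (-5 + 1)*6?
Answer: -103/5519303 ≈ -1.8662e-5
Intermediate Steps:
P = -24 (P = -4*6 = -24)
X(c) = -2 + 2*c/(-24 + c) (X(c) = -2 + (c + c)/(-24 + c) = -2 + (2*c)/(-24 + c) = -2 + 2*c/(-24 + c))
1/(-53585 + X(-79)) = 1/(-53585 + 48/(-24 - 79)) = 1/(-53585 + 48/(-103)) = 1/(-53585 + 48*(-1/103)) = 1/(-53585 - 48/103) = 1/(-5519303/103) = -103/5519303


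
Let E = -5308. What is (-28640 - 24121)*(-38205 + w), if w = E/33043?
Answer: 66606178782603/33043 ≈ 2.0157e+9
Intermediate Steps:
w = -5308/33043 ≈ -0.16064
(-28640 - 24121)*(-38205 + w) = (-28640 - 24121)*(-38205 - 5308/33043) = -52761*(-1262413123/33043) = 66606178782603/33043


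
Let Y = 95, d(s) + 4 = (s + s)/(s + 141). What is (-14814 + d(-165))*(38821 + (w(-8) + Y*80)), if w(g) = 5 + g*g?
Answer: -1376499165/2 ≈ -6.8825e+8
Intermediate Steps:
d(s) = -4 + 2*s/(141 + s) (d(s) = -4 + (s + s)/(s + 141) = -4 + (2*s)/(141 + s) = -4 + 2*s/(141 + s))
w(g) = 5 + g²
(-14814 + d(-165))*(38821 + (w(-8) + Y*80)) = (-14814 + 2*(-282 - 1*(-165))/(141 - 165))*(38821 + ((5 + (-8)²) + 95*80)) = (-14814 + 2*(-282 + 165)/(-24))*(38821 + ((5 + 64) + 7600)) = (-14814 + 2*(-1/24)*(-117))*(38821 + (69 + 7600)) = (-14814 + 39/4)*(38821 + 7669) = -59217/4*46490 = -1376499165/2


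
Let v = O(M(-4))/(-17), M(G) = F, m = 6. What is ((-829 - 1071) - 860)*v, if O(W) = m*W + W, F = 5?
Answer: 96600/17 ≈ 5682.4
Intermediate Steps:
M(G) = 5
O(W) = 7*W (O(W) = 6*W + W = 7*W)
v = -35/17 (v = (7*5)/(-17) = 35*(-1/17) = -35/17 ≈ -2.0588)
((-829 - 1071) - 860)*v = ((-829 - 1071) - 860)*(-35/17) = (-1900 - 860)*(-35/17) = -2760*(-35/17) = 96600/17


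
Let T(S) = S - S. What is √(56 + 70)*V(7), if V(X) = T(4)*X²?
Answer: 0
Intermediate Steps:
T(S) = 0
V(X) = 0 (V(X) = 0*X² = 0)
√(56 + 70)*V(7) = √(56 + 70)*0 = √126*0 = (3*√14)*0 = 0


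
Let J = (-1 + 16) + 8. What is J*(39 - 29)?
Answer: 230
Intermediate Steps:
J = 23 (J = 15 + 8 = 23)
J*(39 - 29) = 23*(39 - 29) = 23*10 = 230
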